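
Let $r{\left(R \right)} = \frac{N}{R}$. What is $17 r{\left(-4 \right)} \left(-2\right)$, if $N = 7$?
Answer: $\frac{119}{2} \approx 59.5$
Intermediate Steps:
$r{\left(R \right)} = \frac{7}{R}$
$17 r{\left(-4 \right)} \left(-2\right) = 17 \frac{7}{-4} \left(-2\right) = 17 \cdot 7 \left(- \frac{1}{4}\right) \left(-2\right) = 17 \left(- \frac{7}{4}\right) \left(-2\right) = \left(- \frac{119}{4}\right) \left(-2\right) = \frac{119}{2}$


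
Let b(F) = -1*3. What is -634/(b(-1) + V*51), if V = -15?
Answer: 317/384 ≈ 0.82552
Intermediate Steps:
b(F) = -3
-634/(b(-1) + V*51) = -634/(-3 - 15*51) = -634/(-3 - 765) = -634/(-768) = -634*(-1/768) = 317/384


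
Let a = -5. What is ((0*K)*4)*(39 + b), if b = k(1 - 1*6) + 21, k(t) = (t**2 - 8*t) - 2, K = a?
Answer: 0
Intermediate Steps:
K = -5
k(t) = -2 + t**2 - 8*t
b = 84 (b = (-2 + (1 - 1*6)**2 - 8*(1 - 1*6)) + 21 = (-2 + (1 - 6)**2 - 8*(1 - 6)) + 21 = (-2 + (-5)**2 - 8*(-5)) + 21 = (-2 + 25 + 40) + 21 = 63 + 21 = 84)
((0*K)*4)*(39 + b) = ((0*(-5))*4)*(39 + 84) = (0*4)*123 = 0*123 = 0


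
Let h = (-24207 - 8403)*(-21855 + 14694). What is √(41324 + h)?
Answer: √233561534 ≈ 15283.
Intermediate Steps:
h = 233520210 (h = -32610*(-7161) = 233520210)
√(41324 + h) = √(41324 + 233520210) = √233561534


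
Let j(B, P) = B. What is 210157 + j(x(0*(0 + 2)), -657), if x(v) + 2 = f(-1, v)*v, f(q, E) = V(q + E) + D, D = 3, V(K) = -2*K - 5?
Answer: 210155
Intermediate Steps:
V(K) = -5 - 2*K
f(q, E) = -2 - 2*E - 2*q (f(q, E) = (-5 - 2*(q + E)) + 3 = (-5 - 2*(E + q)) + 3 = (-5 + (-2*E - 2*q)) + 3 = (-5 - 2*E - 2*q) + 3 = -2 - 2*E - 2*q)
x(v) = -2 - 2*v² (x(v) = -2 + (-2 - 2*v - 2*(-1))*v = -2 + (-2 - 2*v + 2)*v = -2 + (-2*v)*v = -2 - 2*v²)
210157 + j(x(0*(0 + 2)), -657) = 210157 + (-2 - 2*(0*(0 + 2))²) = 210157 + (-2 - 2*(0*2)²) = 210157 + (-2 - 2*0²) = 210157 + (-2 - 2*0) = 210157 + (-2 + 0) = 210157 - 2 = 210155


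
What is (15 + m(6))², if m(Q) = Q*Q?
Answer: 2601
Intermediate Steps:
m(Q) = Q²
(15 + m(6))² = (15 + 6²)² = (15 + 36)² = 51² = 2601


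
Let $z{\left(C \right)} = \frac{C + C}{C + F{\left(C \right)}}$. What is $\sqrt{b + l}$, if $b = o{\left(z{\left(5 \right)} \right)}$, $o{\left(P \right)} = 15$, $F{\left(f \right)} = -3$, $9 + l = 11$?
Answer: $\sqrt{17} \approx 4.1231$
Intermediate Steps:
$l = 2$ ($l = -9 + 11 = 2$)
$z{\left(C \right)} = \frac{2 C}{-3 + C}$ ($z{\left(C \right)} = \frac{C + C}{C - 3} = \frac{2 C}{-3 + C}$)
$b = 15$
$\sqrt{b + l} = \sqrt{15 + 2} = \sqrt{17}$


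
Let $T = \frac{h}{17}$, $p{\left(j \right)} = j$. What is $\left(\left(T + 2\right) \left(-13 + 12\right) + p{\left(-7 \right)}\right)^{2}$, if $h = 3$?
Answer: $\frac{24336}{289} \approx 84.208$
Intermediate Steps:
$T = \frac{3}{17} \approx 0.17647$
$\left(\left(T + 2\right) \left(-13 + 12\right) + p{\left(-7 \right)}\right)^{2} = \left(\left(\frac{3}{17} + 2\right) \left(-13 + 12\right) - 7\right)^{2} = \left(\frac{37}{17} \left(-1\right) - 7\right)^{2} = \left(- \frac{37}{17} - 7\right)^{2} = \left(- \frac{156}{17}\right)^{2} = \frac{24336}{289}$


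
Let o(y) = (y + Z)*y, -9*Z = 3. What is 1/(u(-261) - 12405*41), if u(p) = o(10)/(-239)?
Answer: -717/364670075 ≈ -1.9662e-6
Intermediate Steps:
Z = -⅓ (Z = -⅑*3 = -⅓ ≈ -0.33333)
o(y) = y*(-⅓ + y) (o(y) = (y - ⅓)*y = (-⅓ + y)*y = y*(-⅓ + y))
u(p) = -290/717 (u(p) = (10*(-⅓ + 10))/(-239) = (10*(29/3))*(-1/239) = (290/3)*(-1/239) = -290/717)
1/(u(-261) - 12405*41) = 1/(-290/717 - 12405*41) = 1/(-290/717 - 508605) = 1/(-364670075/717) = -717/364670075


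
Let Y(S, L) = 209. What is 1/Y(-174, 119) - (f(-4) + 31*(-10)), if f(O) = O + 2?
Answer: 65209/209 ≈ 312.00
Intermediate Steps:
f(O) = 2 + O
1/Y(-174, 119) - (f(-4) + 31*(-10)) = 1/209 - ((2 - 4) + 31*(-10)) = 1/209 - (-2 - 310) = 1/209 - 1*(-312) = 1/209 + 312 = 65209/209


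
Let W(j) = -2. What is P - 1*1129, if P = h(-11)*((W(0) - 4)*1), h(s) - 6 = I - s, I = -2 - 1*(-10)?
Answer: -1279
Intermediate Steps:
I = 8 (I = -2 + 10 = 8)
h(s) = 14 - s (h(s) = 6 + (8 - s) = 14 - s)
P = -150 (P = (14 - 1*(-11))*((-2 - 4)*1) = (14 + 11)*(-6*1) = 25*(-6) = -150)
P - 1*1129 = -150 - 1*1129 = -150 - 1129 = -1279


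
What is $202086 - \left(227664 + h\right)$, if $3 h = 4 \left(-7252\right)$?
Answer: $- \frac{47726}{3} \approx -15909.0$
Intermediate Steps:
$h = - \frac{29008}{3}$ ($h = \frac{4 \left(-7252\right)}{3} = \frac{1}{3} \left(-29008\right) = - \frac{29008}{3} \approx -9669.3$)
$202086 - \left(227664 + h\right) = 202086 - \frac{653984}{3} = - \frac{47726}{3}$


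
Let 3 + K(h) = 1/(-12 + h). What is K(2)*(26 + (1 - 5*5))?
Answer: -31/5 ≈ -6.2000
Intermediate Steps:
K(h) = -3 + 1/(-12 + h)
K(2)*(26 + (1 - 5*5)) = ((37 - 3*2)/(-12 + 2))*(26 + (1 - 5*5)) = ((37 - 6)/(-10))*(26 + (1 - 25)) = (-⅒*31)*(26 - 24) = -31/10*2 = -31/5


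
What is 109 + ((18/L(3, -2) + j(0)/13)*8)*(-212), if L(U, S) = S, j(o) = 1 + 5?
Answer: 189673/13 ≈ 14590.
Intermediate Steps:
j(o) = 6
109 + ((18/L(3, -2) + j(0)/13)*8)*(-212) = 109 + ((18/(-2) + 6/13)*8)*(-212) = 109 + ((18*(-1/2) + 6*(1/13))*8)*(-212) = 109 + ((-9 + 6/13)*8)*(-212) = 109 - 111/13*8*(-212) = 109 - 888/13*(-212) = 109 + 188256/13 = 189673/13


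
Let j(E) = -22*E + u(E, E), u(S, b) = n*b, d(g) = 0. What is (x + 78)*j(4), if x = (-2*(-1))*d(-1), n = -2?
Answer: -7488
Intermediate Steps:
u(S, b) = -2*b
j(E) = -24*E (j(E) = -22*E - 2*E = -24*E)
x = 0 (x = -2*(-1)*0 = 2*0 = 0)
(x + 78)*j(4) = (0 + 78)*(-24*4) = 78*(-96) = -7488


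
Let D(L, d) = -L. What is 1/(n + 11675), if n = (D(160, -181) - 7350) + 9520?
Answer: 1/13685 ≈ 7.3073e-5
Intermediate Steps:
n = 2010 (n = (-1*160 - 7350) + 9520 = (-160 - 7350) + 9520 = -7510 + 9520 = 2010)
1/(n + 11675) = 1/(2010 + 11675) = 1/13685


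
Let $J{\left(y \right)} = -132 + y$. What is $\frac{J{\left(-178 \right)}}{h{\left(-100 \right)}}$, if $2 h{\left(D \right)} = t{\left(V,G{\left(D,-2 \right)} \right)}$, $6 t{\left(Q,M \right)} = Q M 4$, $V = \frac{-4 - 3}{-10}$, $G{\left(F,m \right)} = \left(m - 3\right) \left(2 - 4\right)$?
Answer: $- \frac{930}{7} \approx -132.86$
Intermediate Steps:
$G{\left(F,m \right)} = 6 - 2 m$ ($G{\left(F,m \right)} = \left(-3 + m\right) \left(-2\right) = 6 - 2 m$)
$V = \frac{7}{10}$ ($V = \left(-4 - 3\right) \left(- \frac{1}{10}\right) = \left(-7\right) \left(- \frac{1}{10}\right) = \frac{7}{10} \approx 0.7$)
$t{\left(Q,M \right)} = \frac{2 M Q}{3}$ ($t{\left(Q,M \right)} = \frac{Q M 4}{6} = \frac{M Q 4}{6} = \frac{4 M Q}{6} = \frac{2 M Q}{3}$)
$h{\left(D \right)} = \frac{7}{3}$ ($h{\left(D \right)} = \frac{\frac{2}{3} \left(6 - -4\right) \frac{7}{10}}{2} = \frac{\frac{2}{3} \left(6 + 4\right) \frac{7}{10}}{2} = \frac{\frac{2}{3} \cdot 10 \cdot \frac{7}{10}}{2} = \frac{1}{2} \cdot \frac{14}{3} = \frac{7}{3}$)
$\frac{J{\left(-178 \right)}}{h{\left(-100 \right)}} = \frac{-132 - 178}{\frac{7}{3}} = \left(-310\right) \frac{3}{7} = - \frac{930}{7}$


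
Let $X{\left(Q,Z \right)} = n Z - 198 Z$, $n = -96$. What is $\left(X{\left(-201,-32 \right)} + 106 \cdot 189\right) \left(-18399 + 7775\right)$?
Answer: $-312791808$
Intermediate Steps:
$X{\left(Q,Z \right)} = - 294 Z$ ($X{\left(Q,Z \right)} = - 96 Z - 198 Z = - 294 Z$)
$\left(X{\left(-201,-32 \right)} + 106 \cdot 189\right) \left(-18399 + 7775\right) = \left(\left(-294\right) \left(-32\right) + 106 \cdot 189\right) \left(-18399 + 7775\right) = \left(9408 + 20034\right) \left(-10624\right) = 29442 \left(-10624\right) = -312791808$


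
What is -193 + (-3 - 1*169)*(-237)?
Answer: 40571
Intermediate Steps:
-193 + (-3 - 1*169)*(-237) = -193 + (-3 - 169)*(-237) = -193 - 172*(-237) = -193 + 40764 = 40571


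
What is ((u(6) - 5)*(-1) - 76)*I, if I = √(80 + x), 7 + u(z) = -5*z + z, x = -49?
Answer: -40*√31 ≈ -222.71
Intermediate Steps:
u(z) = -7 - 4*z (u(z) = -7 + (-5*z + z) = -7 - 4*z)
I = √31 (I = √(80 - 49) = √31 ≈ 5.5678)
((u(6) - 5)*(-1) - 76)*I = (((-7 - 4*6) - 5)*(-1) - 76)*√31 = (((-7 - 24) - 5)*(-1) - 76)*√31 = ((-31 - 5)*(-1) - 76)*√31 = (-36*(-1) - 76)*√31 = (36 - 76)*√31 = -40*√31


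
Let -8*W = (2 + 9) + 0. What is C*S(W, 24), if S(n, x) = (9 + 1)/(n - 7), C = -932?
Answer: 74560/67 ≈ 1112.8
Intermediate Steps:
W = -11/8 (W = -((2 + 9) + 0)/8 = -(11 + 0)/8 = -1/8*11 = -11/8 ≈ -1.3750)
S(n, x) = 10/(-7 + n)
C*S(W, 24) = -9320/(-7 - 11/8) = -9320/(-67/8) = -9320*(-8)/67 = -932*(-80/67) = 74560/67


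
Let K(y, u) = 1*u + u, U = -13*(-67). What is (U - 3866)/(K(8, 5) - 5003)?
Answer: 2995/4993 ≈ 0.59984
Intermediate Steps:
U = 871
K(y, u) = 2*u (K(y, u) = u + u = 2*u)
(U - 3866)/(K(8, 5) - 5003) = (871 - 3866)/(2*5 - 5003) = -2995/(10 - 5003) = -2995/(-4993) = -2995*(-1/4993) = 2995/4993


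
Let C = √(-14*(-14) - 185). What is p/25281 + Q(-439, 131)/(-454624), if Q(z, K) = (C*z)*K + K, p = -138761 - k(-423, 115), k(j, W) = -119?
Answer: -21011097473/3831116448 + 57509*√11/454624 ≈ -5.0648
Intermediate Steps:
C = √11 (C = √(196 - 185) = √11 ≈ 3.3166)
p = -138642 (p = -138761 - 1*(-119) = -138761 + 119 = -138642)
Q(z, K) = K + K*z*√11 (Q(z, K) = (√11*z)*K + K = (z*√11)*K + K = K*z*√11 + K = K + K*z*√11)
p/25281 + Q(-439, 131)/(-454624) = -138642/25281 + (131*(1 - 439*√11))/(-454624) = -138642*1/25281 + (131 - 57509*√11)*(-1/454624) = -46214/8427 + (-131/454624 + 57509*√11/454624) = -21011097473/3831116448 + 57509*√11/454624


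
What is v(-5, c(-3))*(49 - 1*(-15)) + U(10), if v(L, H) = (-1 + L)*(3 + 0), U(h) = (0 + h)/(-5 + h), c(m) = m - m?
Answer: -1150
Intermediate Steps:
c(m) = 0
U(h) = h/(-5 + h)
v(L, H) = -3 + 3*L (v(L, H) = (-1 + L)*3 = -3 + 3*L)
v(-5, c(-3))*(49 - 1*(-15)) + U(10) = (-3 + 3*(-5))*(49 - 1*(-15)) + 10/(-5 + 10) = (-3 - 15)*(49 + 15) + 10/5 = -18*64 + 10*(1/5) = -1152 + 2 = -1150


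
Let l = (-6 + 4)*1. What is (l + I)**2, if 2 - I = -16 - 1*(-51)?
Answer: 1225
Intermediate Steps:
l = -2 (l = -2*1 = -2)
I = -33 (I = 2 - (-16 - 1*(-51)) = 2 - (-16 + 51) = 2 - 1*35 = 2 - 35 = -33)
(l + I)**2 = (-2 - 33)**2 = (-35)**2 = 1225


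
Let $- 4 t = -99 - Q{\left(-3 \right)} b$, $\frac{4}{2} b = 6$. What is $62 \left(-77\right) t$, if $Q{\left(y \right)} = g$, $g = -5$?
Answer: $-100254$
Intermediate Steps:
$Q{\left(y \right)} = -5$
$b = 3$ ($b = \frac{1}{2} \cdot 6 = 3$)
$t = 21$ ($t = - \frac{-99 - \left(-5\right) 3}{4} = - \frac{-99 - -15}{4} = - \frac{-99 + 15}{4} = \left(- \frac{1}{4}\right) \left(-84\right) = 21$)
$62 \left(-77\right) t = 62 \left(-77\right) 21 = \left(-4774\right) 21 = -100254$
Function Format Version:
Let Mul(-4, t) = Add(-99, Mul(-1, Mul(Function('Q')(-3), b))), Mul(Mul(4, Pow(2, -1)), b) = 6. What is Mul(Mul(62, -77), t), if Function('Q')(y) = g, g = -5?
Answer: -100254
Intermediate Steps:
Function('Q')(y) = -5
b = 3 (b = Mul(Rational(1, 2), 6) = 3)
t = 21 (t = Mul(Rational(-1, 4), Add(-99, Mul(-1, Mul(-5, 3)))) = Mul(Rational(-1, 4), Add(-99, Mul(-1, -15))) = Mul(Rational(-1, 4), Add(-99, 15)) = Mul(Rational(-1, 4), -84) = 21)
Mul(Mul(62, -77), t) = Mul(Mul(62, -77), 21) = Mul(-4774, 21) = -100254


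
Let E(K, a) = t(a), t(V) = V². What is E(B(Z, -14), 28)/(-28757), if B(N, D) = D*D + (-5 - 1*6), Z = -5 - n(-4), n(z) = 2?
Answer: -784/28757 ≈ -0.027263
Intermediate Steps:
Z = -7 (Z = -5 - 1*2 = -5 - 2 = -7)
B(N, D) = -11 + D² (B(N, D) = D² + (-5 - 6) = D² - 11 = -11 + D²)
E(K, a) = a²
E(B(Z, -14), 28)/(-28757) = 28²/(-28757) = 784*(-1/28757) = -784/28757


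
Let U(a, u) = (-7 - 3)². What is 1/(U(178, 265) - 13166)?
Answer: -1/13066 ≈ -7.6534e-5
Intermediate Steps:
U(a, u) = 100 (U(a, u) = (-10)² = 100)
1/(U(178, 265) - 13166) = 1/(100 - 13166) = 1/(-13066) = -1/13066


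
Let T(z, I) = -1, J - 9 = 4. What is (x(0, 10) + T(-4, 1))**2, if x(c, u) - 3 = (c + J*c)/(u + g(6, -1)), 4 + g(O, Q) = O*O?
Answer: 4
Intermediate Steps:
J = 13 (J = 9 + 4 = 13)
g(O, Q) = -4 + O**2 (g(O, Q) = -4 + O*O = -4 + O**2)
x(c, u) = 3 + 14*c/(32 + u) (x(c, u) = 3 + (c + 13*c)/(u + (-4 + 6**2)) = 3 + (14*c)/(u + (-4 + 36)) = 3 + (14*c)/(u + 32) = 3 + (14*c)/(32 + u) = 3 + 14*c/(32 + u))
(x(0, 10) + T(-4, 1))**2 = ((96 + 3*10 + 14*0)/(32 + 10) - 1)**2 = ((96 + 30 + 0)/42 - 1)**2 = ((1/42)*126 - 1)**2 = (3 - 1)**2 = 2**2 = 4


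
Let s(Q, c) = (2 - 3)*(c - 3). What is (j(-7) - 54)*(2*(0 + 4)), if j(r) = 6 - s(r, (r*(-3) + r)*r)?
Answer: -1192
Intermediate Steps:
s(Q, c) = 3 - c (s(Q, c) = -(-3 + c) = 3 - c)
j(r) = 3 - 2*r² (j(r) = 6 - (3 - (r*(-3) + r)*r) = 6 - (3 - (-3*r + r)*r) = 6 - (3 - (-2*r)*r) = 6 - (3 - (-2)*r²) = 6 - (3 + 2*r²) = 6 + (-3 - 2*r²) = 3 - 2*r²)
(j(-7) - 54)*(2*(0 + 4)) = ((3 - 2*(-7)²) - 54)*(2*(0 + 4)) = ((3 - 2*49) - 54)*(2*4) = ((3 - 98) - 54)*8 = (-95 - 54)*8 = -149*8 = -1192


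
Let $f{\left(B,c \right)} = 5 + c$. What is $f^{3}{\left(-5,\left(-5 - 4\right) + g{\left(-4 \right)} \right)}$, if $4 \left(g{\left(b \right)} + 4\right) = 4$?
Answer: $-343$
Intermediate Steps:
$g{\left(b \right)} = -3$ ($g{\left(b \right)} = -4 + \frac{1}{4} \cdot 4 = -4 + 1 = -3$)
$f^{3}{\left(-5,\left(-5 - 4\right) + g{\left(-4 \right)} \right)} = \left(5 - 12\right)^{3} = \left(-7\right)^{3} = -343$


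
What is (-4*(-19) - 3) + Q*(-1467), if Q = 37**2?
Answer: -2008250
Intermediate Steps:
Q = 1369
(-4*(-19) - 3) + Q*(-1467) = (-4*(-19) - 3) + 1369*(-1467) = (76 - 3) - 2008323 = 73 - 2008323 = -2008250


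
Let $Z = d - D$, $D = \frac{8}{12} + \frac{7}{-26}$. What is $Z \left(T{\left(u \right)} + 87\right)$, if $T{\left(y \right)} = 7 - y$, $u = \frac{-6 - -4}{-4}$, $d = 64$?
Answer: $\frac{927707}{156} \approx 5946.8$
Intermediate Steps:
$u = \frac{1}{2}$ ($u = \left(-6 + 4\right) \left(- \frac{1}{4}\right) = \left(-2\right) \left(- \frac{1}{4}\right) = \frac{1}{2} \approx 0.5$)
$D = \frac{31}{78}$ ($D = 8 \cdot \frac{1}{12} + 7 \left(- \frac{1}{26}\right) = \frac{2}{3} - \frac{7}{26} = \frac{31}{78} \approx 0.39744$)
$Z = \frac{4961}{78}$ ($Z = 64 - \frac{31}{78} = \frac{4961}{78} \approx 63.603$)
$Z \left(T{\left(u \right)} + 87\right) = \frac{4961 \left(\left(7 - \frac{1}{2}\right) + 87\right)}{78} = \frac{4961 \left(\frac{13}{2} + 87\right)}{78} = \frac{4961}{78} \cdot \frac{187}{2} = \frac{927707}{156}$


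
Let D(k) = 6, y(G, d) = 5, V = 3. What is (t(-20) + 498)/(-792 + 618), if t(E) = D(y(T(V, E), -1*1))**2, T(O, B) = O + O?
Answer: -89/29 ≈ -3.0690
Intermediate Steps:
T(O, B) = 2*O
t(E) = 36 (t(E) = 6**2 = 36)
(t(-20) + 498)/(-792 + 618) = (36 + 498)/(-792 + 618) = 534/(-174) = 534*(-1/174) = -89/29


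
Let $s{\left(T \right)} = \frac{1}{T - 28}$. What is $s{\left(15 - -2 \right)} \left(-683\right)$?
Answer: $\frac{683}{11} \approx 62.091$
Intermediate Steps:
$s{\left(T \right)} = \frac{1}{-28 + T}$
$s{\left(15 - -2 \right)} \left(-683\right) = \frac{1}{-28 + \left(15 - -2\right)} \left(-683\right) = \frac{1}{-28 + \left(15 + 2\right)} \left(-683\right) = \frac{1}{-28 + 17} \left(-683\right) = \frac{1}{-11} \left(-683\right) = \left(- \frac{1}{11}\right) \left(-683\right) = \frac{683}{11}$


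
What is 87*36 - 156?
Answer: 2976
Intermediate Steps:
87*36 - 156 = 3132 - 156 = 2976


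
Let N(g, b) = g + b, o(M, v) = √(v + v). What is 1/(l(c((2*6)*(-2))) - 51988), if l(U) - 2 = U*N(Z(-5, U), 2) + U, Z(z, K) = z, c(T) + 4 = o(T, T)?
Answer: I/(2*(-25989*I + 4*√3)) ≈ -1.9239e-5 + 5.1287e-9*I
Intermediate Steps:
o(M, v) = √2*√v (o(M, v) = √(2*v) = √2*√v)
c(T) = -4 + √2*√T
N(g, b) = b + g
l(U) = 2 - 2*U (l(U) = 2 + (U*(2 - 5) + U) = 2 + (U*(-3) + U) = 2 + (-3*U + U) = 2 - 2*U)
1/(l(c((2*6)*(-2))) - 51988) = 1/((2 - 2*(-4 + √2*√((2*6)*(-2)))) - 51988) = 1/((2 - 2*(-4 + √2*√(12*(-2)))) - 51988) = 1/((2 - 2*(-4 + √2*√(-24))) - 51988) = 1/((2 - 2*(-4 + √2*(2*I*√6))) - 51988) = 1/((2 - 2*(-4 + 4*I*√3)) - 51988) = 1/((2 + (8 - 8*I*√3)) - 51988) = 1/((10 - 8*I*√3) - 51988) = 1/(-51978 - 8*I*√3)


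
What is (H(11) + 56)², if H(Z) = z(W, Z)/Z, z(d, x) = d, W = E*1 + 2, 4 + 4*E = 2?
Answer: 1525225/484 ≈ 3151.3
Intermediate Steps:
E = -½ (E = -1 + (¼)*2 = -1 + ½ = -½ ≈ -0.50000)
W = 3/2 (W = -½*1 + 2 = -½ + 2 = 3/2 ≈ 1.5000)
H(Z) = 3/(2*Z)
(H(11) + 56)² = ((3/2)/11 + 56)² = ((3/2)*(1/11) + 56)² = (3/22 + 56)² = (1235/22)² = 1525225/484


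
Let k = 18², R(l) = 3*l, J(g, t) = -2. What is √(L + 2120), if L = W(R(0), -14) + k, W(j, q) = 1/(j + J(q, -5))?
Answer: 3*√1086/2 ≈ 49.432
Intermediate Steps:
W(j, q) = 1/(-2 + j) (W(j, q) = 1/(j - 2) = 1/(-2 + j))
k = 324
L = 647/2 (L = 1/(-2 + 3*0) + 324 = 1/(-2 + 0) + 324 = 1/(-2) + 324 = -½ + 324 = 647/2 ≈ 323.50)
√(L + 2120) = √(647/2 + 2120) = √(4887/2) = 3*√1086/2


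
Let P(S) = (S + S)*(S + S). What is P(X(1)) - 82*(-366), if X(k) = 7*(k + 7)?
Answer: 42556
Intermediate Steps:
X(k) = 49 + 7*k (X(k) = 7*(7 + k) = 49 + 7*k)
P(S) = 4*S² (P(S) = (2*S)*(2*S) = 4*S²)
P(X(1)) - 82*(-366) = 4*(49 + 7*1)² - 82*(-366) = 4*(49 + 7)² + 30012 = 4*56² + 30012 = 4*3136 + 30012 = 12544 + 30012 = 42556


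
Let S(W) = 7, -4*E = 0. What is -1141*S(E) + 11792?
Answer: 3805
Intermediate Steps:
E = 0 (E = -¼*0 = 0)
-1141*S(E) + 11792 = -1141*7 + 11792 = -7987 + 11792 = 3805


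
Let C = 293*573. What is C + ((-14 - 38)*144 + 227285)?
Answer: 387686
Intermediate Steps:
C = 167889
C + ((-14 - 38)*144 + 227285) = 167889 + ((-14 - 38)*144 + 227285) = 167889 + (-52*144 + 227285) = 167889 + (-7488 + 227285) = 167889 + 219797 = 387686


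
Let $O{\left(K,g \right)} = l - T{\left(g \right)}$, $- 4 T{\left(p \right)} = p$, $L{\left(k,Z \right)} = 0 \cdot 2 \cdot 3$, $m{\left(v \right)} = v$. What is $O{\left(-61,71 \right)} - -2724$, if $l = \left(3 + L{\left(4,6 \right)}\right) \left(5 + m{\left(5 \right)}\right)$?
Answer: $\frac{11087}{4} \approx 2771.8$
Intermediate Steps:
$L{\left(k,Z \right)} = 0$ ($L{\left(k,Z \right)} = 0 \cdot 3 = 0$)
$T{\left(p \right)} = - \frac{p}{4}$
$l = 30$ ($l = \left(3 + 0\right) \left(5 + 5\right) = 3 \cdot 10 = 30$)
$O{\left(K,g \right)} = 30 + \frac{g}{4}$ ($O{\left(K,g \right)} = 30 - - \frac{g}{4} = 30 + \frac{g}{4}$)
$O{\left(-61,71 \right)} - -2724 = \left(30 + \frac{1}{4} \cdot 71\right) - -2724 = \left(30 + \frac{71}{4}\right) + 2724 = \frac{191}{4} + 2724 = \frac{11087}{4}$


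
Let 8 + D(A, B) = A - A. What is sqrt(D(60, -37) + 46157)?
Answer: sqrt(46149) ≈ 214.82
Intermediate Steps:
D(A, B) = -8 (D(A, B) = -8 + (A - A) = -8 + 0 = -8)
sqrt(D(60, -37) + 46157) = sqrt(-8 + 46157) = sqrt(46149)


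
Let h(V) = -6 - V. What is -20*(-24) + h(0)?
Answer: 474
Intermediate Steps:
-20*(-24) + h(0) = -20*(-24) + (-6 - 1*0) = 480 + (-6 + 0) = 480 - 6 = 474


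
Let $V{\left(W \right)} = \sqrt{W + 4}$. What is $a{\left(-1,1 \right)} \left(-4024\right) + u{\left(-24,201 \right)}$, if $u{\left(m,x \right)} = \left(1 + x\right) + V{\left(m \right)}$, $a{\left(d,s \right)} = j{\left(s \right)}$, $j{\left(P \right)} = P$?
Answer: $-3822 + 2 i \sqrt{5} \approx -3822.0 + 4.4721 i$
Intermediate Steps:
$V{\left(W \right)} = \sqrt{4 + W}$
$a{\left(d,s \right)} = s$
$u{\left(m,x \right)} = 1 + x + \sqrt{4 + m}$ ($u{\left(m,x \right)} = \left(1 + x\right) + \sqrt{4 + m} = 1 + x + \sqrt{4 + m}$)
$a{\left(-1,1 \right)} \left(-4024\right) + u{\left(-24,201 \right)} = 1 \left(-4024\right) + \left(1 + 201 + \sqrt{4 - 24}\right) = -4024 + \left(1 + 201 + \sqrt{-20}\right) = -4024 + \left(1 + 201 + 2 i \sqrt{5}\right) = -4024 + \left(202 + 2 i \sqrt{5}\right) = -3822 + 2 i \sqrt{5}$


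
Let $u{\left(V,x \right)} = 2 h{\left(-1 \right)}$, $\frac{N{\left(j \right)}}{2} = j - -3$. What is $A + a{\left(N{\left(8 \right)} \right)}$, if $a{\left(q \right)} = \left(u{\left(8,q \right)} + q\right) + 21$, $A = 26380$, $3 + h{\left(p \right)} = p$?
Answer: $26415$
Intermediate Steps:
$N{\left(j \right)} = 6 + 2 j$ ($N{\left(j \right)} = 2 \left(j - -3\right) = 2 \left(j + 3\right) = 2 \left(3 + j\right) = 6 + 2 j$)
$h{\left(p \right)} = -3 + p$
$u{\left(V,x \right)} = -8$ ($u{\left(V,x \right)} = 2 \left(-3 - 1\right) = 2 \left(-4\right) = -8$)
$a{\left(q \right)} = 13 + q$ ($a{\left(q \right)} = \left(-8 + q\right) + 21 = 13 + q$)
$A + a{\left(N{\left(8 \right)} \right)} = 26380 + \left(13 + \left(6 + 2 \cdot 8\right)\right) = 26380 + \left(13 + \left(6 + 16\right)\right) = 26380 + \left(13 + 22\right) = 26380 + 35 = 26415$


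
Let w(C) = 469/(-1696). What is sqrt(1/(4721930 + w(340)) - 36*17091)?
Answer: 22*I*sqrt(81529606740653037878435)/8008392811 ≈ 784.4*I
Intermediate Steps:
w(C) = -469/1696 (w(C) = 469*(-1/1696) = -469/1696)
sqrt(1/(4721930 + w(340)) - 36*17091) = sqrt(1/(4721930 - 469/1696) - 36*17091) = sqrt(1/(8008392811/1696) - 615276) = sqrt(1696/8008392811 - 615276) = sqrt(-4927371895179140/8008392811) = 22*I*sqrt(81529606740653037878435)/8008392811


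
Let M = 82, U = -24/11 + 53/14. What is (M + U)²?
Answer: 165765625/23716 ≈ 6989.6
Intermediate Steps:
U = 247/154 (U = -24*1/11 + 53*(1/14) = -24/11 + 53/14 = 247/154 ≈ 1.6039)
(M + U)² = (82 + 247/154)² = (12875/154)² = 165765625/23716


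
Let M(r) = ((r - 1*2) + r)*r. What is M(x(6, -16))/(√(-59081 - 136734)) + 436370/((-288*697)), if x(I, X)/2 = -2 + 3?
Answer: -218185/100368 - 4*I*√195815/195815 ≈ -2.1739 - 0.0090393*I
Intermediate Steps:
x(I, X) = 2 (x(I, X) = 2*(-2 + 3) = 2*1 = 2)
M(r) = r*(-2 + 2*r) (M(r) = ((r - 2) + r)*r = ((-2 + r) + r)*r = (-2 + 2*r)*r = r*(-2 + 2*r))
M(x(6, -16))/(√(-59081 - 136734)) + 436370/((-288*697)) = (2*2*(-1 + 2))/(√(-59081 - 136734)) + 436370/((-288*697)) = (2*2*1)/(√(-195815)) + 436370/(-200736) = 4/((I*√195815)) + 436370*(-1/200736) = 4*(-I*√195815/195815) - 218185/100368 = -4*I*√195815/195815 - 218185/100368 = -218185/100368 - 4*I*√195815/195815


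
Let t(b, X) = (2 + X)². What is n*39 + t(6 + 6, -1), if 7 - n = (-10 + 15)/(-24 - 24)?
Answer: 4449/16 ≈ 278.06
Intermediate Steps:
n = 341/48 (n = 7 - (-10 + 15)/(-24 - 24) = 7 - 5/(-48) = 7 - 5*(-1)/48 = 7 - 1*(-5/48) = 7 + 5/48 = 341/48 ≈ 7.1042)
n*39 + t(6 + 6, -1) = (341/48)*39 + (2 - 1)² = 4433/16 + 1² = 4433/16 + 1 = 4449/16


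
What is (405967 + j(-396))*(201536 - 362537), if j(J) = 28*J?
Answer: -63575913879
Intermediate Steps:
(405967 + j(-396))*(201536 - 362537) = (405967 + 28*(-396))*(201536 - 362537) = (405967 - 11088)*(-161001) = 394879*(-161001) = -63575913879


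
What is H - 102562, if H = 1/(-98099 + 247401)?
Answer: -15312711723/149302 ≈ -1.0256e+5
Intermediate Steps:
H = 1/149302 ≈ 6.6978e-6
H - 102562 = 1/149302 - 102562 = -15312711723/149302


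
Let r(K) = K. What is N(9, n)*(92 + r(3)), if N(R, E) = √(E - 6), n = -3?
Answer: 285*I ≈ 285.0*I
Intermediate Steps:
N(R, E) = √(-6 + E)
N(9, n)*(92 + r(3)) = √(-6 - 3)*(92 + 3) = √(-9)*95 = (3*I)*95 = 285*I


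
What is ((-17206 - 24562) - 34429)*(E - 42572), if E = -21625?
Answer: 4891618809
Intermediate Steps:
((-17206 - 24562) - 34429)*(E - 42572) = ((-17206 - 24562) - 34429)*(-21625 - 42572) = (-41768 - 34429)*(-64197) = -76197*(-64197) = 4891618809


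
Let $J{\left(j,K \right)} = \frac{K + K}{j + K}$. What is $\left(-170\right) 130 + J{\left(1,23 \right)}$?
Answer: $- \frac{265177}{12} \approx -22098.0$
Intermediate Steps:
$J{\left(j,K \right)} = \frac{2 K}{K + j}$
$\left(-170\right) 130 + J{\left(1,23 \right)} = \left(-170\right) 130 + 2 \cdot 23 \frac{1}{23 + 1} = -22100 + 2 \cdot 23 \cdot \frac{1}{24} = -22100 + \frac{23}{12} = - \frac{265177}{12}$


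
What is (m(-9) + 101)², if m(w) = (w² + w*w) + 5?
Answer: 71824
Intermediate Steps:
m(w) = 5 + 2*w² (m(w) = (w² + w²) + 5 = 2*w² + 5 = 5 + 2*w²)
(m(-9) + 101)² = ((5 + 2*(-9)²) + 101)² = ((5 + 2*81) + 101)² = ((5 + 162) + 101)² = (167 + 101)² = 268² = 71824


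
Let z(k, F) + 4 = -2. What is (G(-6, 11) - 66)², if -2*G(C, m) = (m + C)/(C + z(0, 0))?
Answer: 2493241/576 ≈ 4328.5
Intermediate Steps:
z(k, F) = -6 (z(k, F) = -4 - 2 = -6)
G(C, m) = -(C + m)/(2*(-6 + C)) (G(C, m) = -(m + C)/(2*(C - 6)) = -(C + m)/(2*(-6 + C)))
(G(-6, 11) - 66)² = ((-1*(-6) - 1*11)/(2*(-6 - 6)) - 66)² = ((½)*(6 - 11)/(-12) - 66)² = ((½)*(-1/12)*(-5) - 66)² = (5/24 - 66)² = (-1579/24)² = 2493241/576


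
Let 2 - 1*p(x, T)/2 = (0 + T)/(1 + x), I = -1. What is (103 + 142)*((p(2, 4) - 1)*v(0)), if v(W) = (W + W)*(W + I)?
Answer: 0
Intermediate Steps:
v(W) = 2*W*(-1 + W) (v(W) = (W + W)*(W - 1) = (2*W)*(-1 + W) = 2*W*(-1 + W))
p(x, T) = 4 - 2*T/(1 + x) (p(x, T) = 4 - 2*(0 + T)/(1 + x) = 4 - 2*T/(1 + x))
(103 + 142)*((p(2, 4) - 1)*v(0)) = (103 + 142)*((2*(2 - 1*4 + 2*2)/(1 + 2) - 1)*(2*0*(-1 + 0))) = 245*((2*(2 - 4 + 4)/3 - 1)*(2*0*(-1))) = 245*((2*(⅓)*2 - 1)*0) = 245*((4/3 - 1)*0) = 245*((⅓)*0) = 245*0 = 0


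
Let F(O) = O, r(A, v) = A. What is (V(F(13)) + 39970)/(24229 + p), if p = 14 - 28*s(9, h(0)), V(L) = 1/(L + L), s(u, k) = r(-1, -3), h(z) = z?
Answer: 1039221/631046 ≈ 1.6468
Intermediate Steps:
s(u, k) = -1
V(L) = 1/(2*L)
p = 42 (p = 14 - 28*(-1) = 14 + 28 = 42)
(V(F(13)) + 39970)/(24229 + p) = ((1/2)/13 + 39970)/(24229 + 42) = ((1/2)*(1/13) + 39970)/24271 = (1/26 + 39970)*(1/24271) = (1039221/26)*(1/24271) = 1039221/631046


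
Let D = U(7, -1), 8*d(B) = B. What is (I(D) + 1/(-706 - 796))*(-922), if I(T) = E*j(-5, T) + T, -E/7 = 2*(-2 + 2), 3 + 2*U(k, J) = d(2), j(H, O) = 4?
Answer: 3810165/3004 ≈ 1268.4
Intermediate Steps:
d(B) = B/8
U(k, J) = -11/8 (U(k, J) = -3/2 + ((⅛)*2)/2 = -3/2 + (½)*(¼) = -3/2 + ⅛ = -11/8)
D = -11/8 ≈ -1.3750
E = 0 (E = -14*(-2 + 2) = -14*0 = -7*0 = 0)
I(T) = T (I(T) = 0*4 + T = 0 + T = T)
(I(D) + 1/(-706 - 796))*(-922) = (-11/8 + 1/(-706 - 796))*(-922) = (-11/8 + 1/(-1502))*(-922) = (-11/8 - 1/1502)*(-922) = -8265/6008*(-922) = 3810165/3004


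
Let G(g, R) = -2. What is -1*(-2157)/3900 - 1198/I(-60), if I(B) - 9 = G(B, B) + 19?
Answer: -59181/1300 ≈ -45.524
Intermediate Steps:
I(B) = 26 (I(B) = 9 + (-2 + 19) = 9 + 17 = 26)
-1*(-2157)/3900 - 1198/I(-60) = -1*(-2157)/3900 - 1198/26 = 2157*(1/3900) - 1198*1/26 = 719/1300 - 599/13 = -59181/1300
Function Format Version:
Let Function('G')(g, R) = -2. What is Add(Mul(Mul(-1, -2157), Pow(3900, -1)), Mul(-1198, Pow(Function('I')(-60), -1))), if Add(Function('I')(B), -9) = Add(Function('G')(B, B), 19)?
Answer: Rational(-59181, 1300) ≈ -45.524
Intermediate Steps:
Function('I')(B) = 26 (Function('I')(B) = Add(9, Add(-2, 19)) = Add(9, 17) = 26)
Add(Mul(Mul(-1, -2157), Pow(3900, -1)), Mul(-1198, Pow(Function('I')(-60), -1))) = Add(Mul(Mul(-1, -2157), Pow(3900, -1)), Mul(-1198, Pow(26, -1))) = Add(Mul(2157, Rational(1, 3900)), Mul(-1198, Rational(1, 26))) = Add(Rational(719, 1300), Rational(-599, 13)) = Rational(-59181, 1300)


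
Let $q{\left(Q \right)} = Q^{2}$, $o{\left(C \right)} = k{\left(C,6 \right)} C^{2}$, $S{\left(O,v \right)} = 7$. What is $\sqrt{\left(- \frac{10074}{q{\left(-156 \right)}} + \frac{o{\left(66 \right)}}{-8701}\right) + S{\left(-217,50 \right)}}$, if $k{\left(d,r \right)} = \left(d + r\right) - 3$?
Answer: $\frac{i \sqrt{425697980106}}{123396} \approx 5.2875 i$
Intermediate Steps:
$k{\left(d,r \right)} = -3 + d + r$
$o{\left(C \right)} = C^{2} \left(3 + C\right)$ ($o{\left(C \right)} = \left(-3 + C + 6\right) C^{2} = \left(3 + C\right) C^{2} = C^{2} \left(3 + C\right)$)
$\sqrt{\left(- \frac{10074}{q{\left(-156 \right)}} + \frac{o{\left(66 \right)}}{-8701}\right) + S{\left(-217,50 \right)}} = \sqrt{\left(- \frac{10074}{\left(-156\right)^{2}} + \frac{66^{2} \left(3 + 66\right)}{-8701}\right) + 7} = \sqrt{\left(- \frac{10074}{24336} + 4356 \cdot 69 \left(- \frac{1}{8701}\right)\right) + 7} = \sqrt{\left(\left(-10074\right) \frac{1}{24336} + 300564 \left(- \frac{1}{8701}\right)\right) + 7} = \sqrt{\left(- \frac{1679}{4056} - \frac{27324}{791}\right) + 7} = \sqrt{- \frac{112154233}{3208296} + 7} = \sqrt{- \frac{89696161}{3208296}} = \frac{i \sqrt{425697980106}}{123396}$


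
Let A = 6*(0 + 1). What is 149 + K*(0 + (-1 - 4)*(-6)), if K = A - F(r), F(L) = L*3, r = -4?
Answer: 689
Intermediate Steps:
A = 6 (A = 6*1 = 6)
F(L) = 3*L
K = 18 (K = 6 - 3*(-4) = 6 - 1*(-12) = 6 + 12 = 18)
149 + K*(0 + (-1 - 4)*(-6)) = 149 + 18*(0 + (-1 - 4)*(-6)) = 149 + 18*(0 - 5*(-6)) = 149 + 18*(0 + 30) = 149 + 18*30 = 149 + 540 = 689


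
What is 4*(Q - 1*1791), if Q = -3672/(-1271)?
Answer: -9090756/1271 ≈ -7152.4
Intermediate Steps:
Q = 3672/1271 (Q = -3672*(-1/1271) = 3672/1271 ≈ 2.8891)
4*(Q - 1*1791) = 4*(3672/1271 - 1*1791) = 4*(3672/1271 - 1791) = 4*(-2272689/1271) = -9090756/1271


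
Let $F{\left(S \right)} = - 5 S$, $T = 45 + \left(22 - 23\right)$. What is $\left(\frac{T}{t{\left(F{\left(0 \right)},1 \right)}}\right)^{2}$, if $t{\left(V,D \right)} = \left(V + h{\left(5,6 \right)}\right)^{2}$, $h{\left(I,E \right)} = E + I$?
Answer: $\frac{16}{121} \approx 0.13223$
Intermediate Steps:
$T = 44$ ($T = 45 + \left(22 - 23\right) = 45 - 1 = 44$)
$t{\left(V,D \right)} = \left(11 + V\right)^{2}$ ($t{\left(V,D \right)} = \left(V + \left(6 + 5\right)\right)^{2} = \left(V + 11\right)^{2} = \left(11 + V\right)^{2}$)
$\left(\frac{T}{t{\left(F{\left(0 \right)},1 \right)}}\right)^{2} = \left(\frac{44}{\left(11 - 0\right)^{2}}\right)^{2} = \left(\frac{44}{\left(11 + 0\right)^{2}}\right)^{2} = \left(\frac{44}{11^{2}}\right)^{2} = \left(\frac{44}{121}\right)^{2} = \left(44 \cdot \frac{1}{121}\right)^{2} = \left(\frac{4}{11}\right)^{2} = \frac{16}{121}$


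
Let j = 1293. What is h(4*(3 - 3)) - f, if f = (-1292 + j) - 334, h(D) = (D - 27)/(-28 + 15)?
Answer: 4356/13 ≈ 335.08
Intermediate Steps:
h(D) = 27/13 - D/13 (h(D) = (-27 + D)/(-13) = (-27 + D)*(-1/13) = 27/13 - D/13)
f = -333 (f = (-1292 + 1293) - 334 = 1 - 334 = -333)
h(4*(3 - 3)) - f = (27/13 - 4*(3 - 3)/13) - 1*(-333) = (27/13 - 4*0/13) + 333 = (27/13 - 1/13*0) + 333 = (27/13 + 0) + 333 = 27/13 + 333 = 4356/13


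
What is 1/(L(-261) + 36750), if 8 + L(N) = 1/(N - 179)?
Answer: 440/16166479 ≈ 2.7217e-5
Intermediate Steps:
L(N) = -8 + 1/(-179 + N) (L(N) = -8 + 1/(N - 179) = -8 + 1/(-179 + N))
1/(L(-261) + 36750) = 1/((1433 - 8*(-261))/(-179 - 261) + 36750) = 1/((1433 + 2088)/(-440) + 36750) = 1/(-1/440*3521 + 36750) = 1/(-3521/440 + 36750) = 1/(16166479/440) = 440/16166479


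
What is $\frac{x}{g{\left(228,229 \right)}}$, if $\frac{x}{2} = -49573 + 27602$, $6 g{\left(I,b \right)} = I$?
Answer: $- \frac{21971}{19} \approx -1156.4$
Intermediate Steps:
$g{\left(I,b \right)} = \frac{I}{6}$
$x = -43942$ ($x = 2 \left(-49573 + 27602\right) = 2 \left(-21971\right) = -43942$)
$\frac{x}{g{\left(228,229 \right)}} = - \frac{43942}{\frac{1}{6} \cdot 228} = - \frac{43942}{38} = \left(-43942\right) \frac{1}{38} = - \frac{21971}{19}$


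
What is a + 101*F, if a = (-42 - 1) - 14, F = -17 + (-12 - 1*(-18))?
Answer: -1168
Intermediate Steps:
F = -11 (F = -17 + (-12 + 18) = -17 + 6 = -11)
a = -57 (a = -43 - 14 = -57)
a + 101*F = -57 + 101*(-11) = -57 - 1111 = -1168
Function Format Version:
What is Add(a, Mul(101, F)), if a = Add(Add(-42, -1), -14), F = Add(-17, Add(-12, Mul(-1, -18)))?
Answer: -1168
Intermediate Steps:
F = -11 (F = Add(-17, Add(-12, 18)) = Add(-17, 6) = -11)
a = -57 (a = Add(-43, -14) = -57)
Add(a, Mul(101, F)) = Add(-57, Mul(101, -11)) = Add(-57, -1111) = -1168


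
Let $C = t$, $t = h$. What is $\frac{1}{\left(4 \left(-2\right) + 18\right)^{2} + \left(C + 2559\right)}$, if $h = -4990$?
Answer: $- \frac{1}{2331} \approx -0.000429$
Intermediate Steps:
$t = -4990$
$C = -4990$
$\frac{1}{\left(4 \left(-2\right) + 18\right)^{2} + \left(C + 2559\right)} = \frac{1}{\left(4 \left(-2\right) + 18\right)^{2} + \left(-4990 + 2559\right)} = \frac{1}{\left(-8 + 18\right)^{2} - 2431} = \frac{1}{10^{2} - 2431} = \frac{1}{100 - 2431} = \frac{1}{-2331} = - \frac{1}{2331}$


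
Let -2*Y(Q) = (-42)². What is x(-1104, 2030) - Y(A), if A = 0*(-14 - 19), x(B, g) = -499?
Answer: 383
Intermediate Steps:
A = 0 (A = 0*(-33) = 0)
Y(Q) = -882 (Y(Q) = -½*(-42)² = -½*1764 = -882)
x(-1104, 2030) - Y(A) = -499 - 1*(-882) = -499 + 882 = 383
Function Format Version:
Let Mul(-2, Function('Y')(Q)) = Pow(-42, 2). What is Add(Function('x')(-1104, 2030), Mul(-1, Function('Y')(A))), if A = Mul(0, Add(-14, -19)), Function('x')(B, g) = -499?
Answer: 383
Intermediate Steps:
A = 0 (A = Mul(0, -33) = 0)
Function('Y')(Q) = -882 (Function('Y')(Q) = Mul(Rational(-1, 2), Pow(-42, 2)) = Mul(Rational(-1, 2), 1764) = -882)
Add(Function('x')(-1104, 2030), Mul(-1, Function('Y')(A))) = Add(-499, Mul(-1, -882)) = Add(-499, 882) = 383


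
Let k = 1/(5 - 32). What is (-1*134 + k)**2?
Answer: 13097161/729 ≈ 17966.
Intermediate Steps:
k = -1/27 (k = 1/(-27) = -1/27 ≈ -0.037037)
(-1*134 + k)**2 = (-1*134 - 1/27)**2 = (-134 - 1/27)**2 = (-3619/27)**2 = 13097161/729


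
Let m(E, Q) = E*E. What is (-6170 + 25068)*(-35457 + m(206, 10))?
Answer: 131889142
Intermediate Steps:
m(E, Q) = E**2
(-6170 + 25068)*(-35457 + m(206, 10)) = (-6170 + 25068)*(-35457 + 206**2) = 18898*(-35457 + 42436) = 18898*6979 = 131889142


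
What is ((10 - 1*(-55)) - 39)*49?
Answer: 1274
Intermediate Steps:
((10 - 1*(-55)) - 39)*49 = ((10 + 55) - 39)*49 = (65 - 39)*49 = 26*49 = 1274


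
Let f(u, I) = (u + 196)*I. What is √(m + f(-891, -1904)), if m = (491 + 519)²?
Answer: 2*√585845 ≈ 1530.8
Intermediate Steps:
f(u, I) = I*(196 + u) (f(u, I) = (196 + u)*I = I*(196 + u))
m = 1020100 (m = 1010² = 1020100)
√(m + f(-891, -1904)) = √(1020100 - 1904*(196 - 891)) = √(1020100 - 1904*(-695)) = √(1020100 + 1323280) = √2343380 = 2*√585845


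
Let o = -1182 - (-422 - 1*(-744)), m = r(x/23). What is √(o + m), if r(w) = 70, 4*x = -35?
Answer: I*√1434 ≈ 37.868*I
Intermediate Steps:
x = -35/4 (x = (¼)*(-35) = -35/4 ≈ -8.7500)
m = 70
o = -1504 (o = -1182 - (-422 + 744) = -1182 - 1*322 = -1182 - 322 = -1504)
√(o + m) = √(-1504 + 70) = √(-1434) = I*√1434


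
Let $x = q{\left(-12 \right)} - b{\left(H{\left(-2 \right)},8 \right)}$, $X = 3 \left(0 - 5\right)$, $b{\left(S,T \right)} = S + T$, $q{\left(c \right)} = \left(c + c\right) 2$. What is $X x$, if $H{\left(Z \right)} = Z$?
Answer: $810$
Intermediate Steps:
$q{\left(c \right)} = 4 c$ ($q{\left(c \right)} = 2 c 2 = 4 c$)
$X = -15$ ($X = 3 \left(-5\right) = -15$)
$x = -54$ ($x = 4 \left(-12\right) - \left(-2 + 8\right) = -48 - 6 = -54$)
$X x = \left(-15\right) \left(-54\right) = 810$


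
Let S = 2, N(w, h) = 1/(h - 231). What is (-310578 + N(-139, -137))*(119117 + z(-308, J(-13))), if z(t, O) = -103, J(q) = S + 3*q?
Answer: -6801215996435/184 ≈ -3.6963e+10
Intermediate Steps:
N(w, h) = 1/(-231 + h)
J(q) = 2 + 3*q
(-310578 + N(-139, -137))*(119117 + z(-308, J(-13))) = (-310578 + 1/(-231 - 137))*(119117 - 103) = (-310578 + 1/(-368))*119014 = (-310578 - 1/368)*119014 = -114292705/368*119014 = -6801215996435/184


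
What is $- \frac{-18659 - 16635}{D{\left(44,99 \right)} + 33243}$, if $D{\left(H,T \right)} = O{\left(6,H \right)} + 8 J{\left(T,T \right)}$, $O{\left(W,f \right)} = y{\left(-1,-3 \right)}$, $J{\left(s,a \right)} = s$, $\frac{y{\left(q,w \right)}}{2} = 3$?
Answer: $\frac{5042}{4863} \approx 1.0368$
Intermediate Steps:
$y{\left(q,w \right)} = 6$ ($y{\left(q,w \right)} = 2 \cdot 3 = 6$)
$O{\left(W,f \right)} = 6$
$D{\left(H,T \right)} = 6 + 8 T$
$- \frac{-18659 - 16635}{D{\left(44,99 \right)} + 33243} = - \frac{-18659 - 16635}{\left(6 + 8 \cdot 99\right) + 33243} = - \frac{-35294}{\left(6 + 792\right) + 33243} = - \frac{-35294}{798 + 33243} = - \frac{-35294}{34041} = \left(-1\right) \left(- \frac{5042}{4863}\right) = \frac{5042}{4863}$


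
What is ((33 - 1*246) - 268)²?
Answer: 231361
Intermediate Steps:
((33 - 1*246) - 268)² = ((33 - 246) - 268)² = (-213 - 268)² = (-481)² = 231361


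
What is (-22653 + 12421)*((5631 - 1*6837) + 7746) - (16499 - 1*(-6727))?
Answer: -66940506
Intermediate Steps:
(-22653 + 12421)*((5631 - 1*6837) + 7746) - (16499 - 1*(-6727)) = -10232*((5631 - 6837) + 7746) - (16499 + 6727) = -10232*(-1206 + 7746) - 1*23226 = -10232*6540 - 23226 = -66917280 - 23226 = -66940506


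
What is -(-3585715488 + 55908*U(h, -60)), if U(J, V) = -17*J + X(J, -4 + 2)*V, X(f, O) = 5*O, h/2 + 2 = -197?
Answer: 3173897160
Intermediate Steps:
h = -398 (h = -4 + 2*(-197) = -4 - 394 = -398)
U(J, V) = -17*J - 10*V (U(J, V) = -17*J + (5*(-4 + 2))*V = -17*J + (5*(-2))*V = -17*J - 10*V)
-(-3585715488 + 55908*U(h, -60)) = -55908/(1/(-64136 + (-17*(-398) - 10*(-60)))) = -55908/(1/(-64136 + (6766 + 600))) = -55908/(1/(-64136 + 7366)) = -55908/(1/(-56770)) = -55908/(-1/56770) = -55908*(-56770) = 3173897160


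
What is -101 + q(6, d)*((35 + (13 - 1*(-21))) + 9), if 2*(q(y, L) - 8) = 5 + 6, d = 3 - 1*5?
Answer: 952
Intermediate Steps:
d = -2 (d = 3 - 5 = -2)
q(y, L) = 27/2 (q(y, L) = 8 + (5 + 6)/2 = 8 + (½)*11 = 8 + 11/2 = 27/2)
-101 + q(6, d)*((35 + (13 - 1*(-21))) + 9) = -101 + 27*((35 + (13 - 1*(-21))) + 9)/2 = -101 + 27*((35 + (13 + 21)) + 9)/2 = -101 + 27*((35 + 34) + 9)/2 = -101 + 27*(69 + 9)/2 = -101 + (27/2)*78 = -101 + 1053 = 952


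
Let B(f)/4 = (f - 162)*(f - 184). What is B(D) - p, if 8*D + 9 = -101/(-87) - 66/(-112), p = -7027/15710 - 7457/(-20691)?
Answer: 826359864944798140421/6858350915834880 ≈ 1.2049e+5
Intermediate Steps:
p = -28246187/325055610 (p = -7027*1/15710 - 7457*(-1/20691) = -7027/15710 + 7457/20691 = -28246187/325055610 ≈ -0.086896)
D = -35321/38976 (D = -9/8 + (-101/(-87) - 66/(-112))/8 = -9/8 + (-101*(-1/87) - 66*(-1/112))/8 = -9/8 + (101/87 + 33/56)/8 = -9/8 + (⅛)*(8527/4872) = -9/8 + 8527/38976 = -35321/38976 ≈ -0.90622)
B(f) = 4*(-184 + f)*(-162 + f) (B(f) = 4*((f - 162)*(f - 184)) = 4*((-162 + f)*(-184 + f)) = 4*((-184 + f)*(-162 + f)) = 4*(-184 + f)*(-162 + f))
B(D) - p = (119232 - 1384*(-35321/38976) + 4*(-35321/38976)²) - 1*(-28246187/325055610) = (119232 + 6110533/4872 + 4*(1247573041/1519128576)) + 28246187/325055610 = (119232 + 6110533/4872 + 1247573041/379782144) + 28246187/325055610 = 45759760434865/379782144 + 28246187/325055610 = 826359864944798140421/6858350915834880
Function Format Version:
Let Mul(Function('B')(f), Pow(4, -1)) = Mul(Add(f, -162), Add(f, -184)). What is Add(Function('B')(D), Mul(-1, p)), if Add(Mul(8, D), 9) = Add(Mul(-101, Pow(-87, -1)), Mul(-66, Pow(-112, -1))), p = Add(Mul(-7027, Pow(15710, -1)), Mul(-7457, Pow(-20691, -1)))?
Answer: Rational(826359864944798140421, 6858350915834880) ≈ 1.2049e+5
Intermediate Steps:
p = Rational(-28246187, 325055610) (p = Add(Mul(-7027, Rational(1, 15710)), Mul(-7457, Rational(-1, 20691))) = Add(Rational(-7027, 15710), Rational(7457, 20691)) = Rational(-28246187, 325055610) ≈ -0.086896)
D = Rational(-35321, 38976) (D = Add(Rational(-9, 8), Mul(Rational(1, 8), Add(Mul(-101, Pow(-87, -1)), Mul(-66, Pow(-112, -1))))) = Add(Rational(-9, 8), Mul(Rational(1, 8), Add(Mul(-101, Rational(-1, 87)), Mul(-66, Rational(-1, 112))))) = Add(Rational(-9, 8), Mul(Rational(1, 8), Add(Rational(101, 87), Rational(33, 56)))) = Add(Rational(-9, 8), Mul(Rational(1, 8), Rational(8527, 4872))) = Add(Rational(-9, 8), Rational(8527, 38976)) = Rational(-35321, 38976) ≈ -0.90622)
Function('B')(f) = Mul(4, Add(-184, f), Add(-162, f)) (Function('B')(f) = Mul(4, Mul(Add(f, -162), Add(f, -184))) = Mul(4, Mul(Add(-162, f), Add(-184, f))) = Mul(4, Mul(Add(-184, f), Add(-162, f))) = Mul(4, Add(-184, f), Add(-162, f)))
Add(Function('B')(D), Mul(-1, p)) = Add(Add(119232, Mul(-1384, Rational(-35321, 38976)), Mul(4, Pow(Rational(-35321, 38976), 2))), Mul(-1, Rational(-28246187, 325055610))) = Add(Add(119232, Rational(6110533, 4872), Mul(4, Rational(1247573041, 1519128576))), Rational(28246187, 325055610)) = Add(Add(119232, Rational(6110533, 4872), Rational(1247573041, 379782144)), Rational(28246187, 325055610)) = Add(Rational(45759760434865, 379782144), Rational(28246187, 325055610)) = Rational(826359864944798140421, 6858350915834880)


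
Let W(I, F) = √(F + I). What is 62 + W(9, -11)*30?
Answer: 62 + 30*I*√2 ≈ 62.0 + 42.426*I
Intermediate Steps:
62 + W(9, -11)*30 = 62 + √(-11 + 9)*30 = 62 + √(-2)*30 = 62 + (I*√2)*30 = 62 + 30*I*√2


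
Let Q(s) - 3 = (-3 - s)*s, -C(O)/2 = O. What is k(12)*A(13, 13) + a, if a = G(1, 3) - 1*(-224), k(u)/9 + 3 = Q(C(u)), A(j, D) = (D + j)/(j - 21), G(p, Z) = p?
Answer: 14967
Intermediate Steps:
A(j, D) = (D + j)/(-21 + j)
C(O) = -2*O
Q(s) = 3 + s*(-3 - s) (Q(s) = 3 + (-3 - s)*s = 3 + s*(-3 - s))
k(u) = -36*u**2 + 54*u (k(u) = -27 + 9*(3 - (-2*u)**2 - (-6)*u) = -27 + 9*(3 - 4*u**2 + 6*u) = -27 + (27 - 36*u**2 + 54*u) = -36*u**2 + 54*u)
a = 225 (a = 1 - 1*(-224) = 1 + 224 = 225)
k(12)*A(13, 13) + a = (18*12*(3 - 2*12))*((13 + 13)/(-21 + 13)) + 225 = (18*12*(3 - 24))*(26/(-8)) + 225 = (18*12*(-21))*(-1/8*26) + 225 = -4536*(-13/4) + 225 = 14742 + 225 = 14967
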